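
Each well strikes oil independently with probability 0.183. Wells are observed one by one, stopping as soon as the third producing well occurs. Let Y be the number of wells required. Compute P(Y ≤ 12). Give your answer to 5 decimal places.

0.38097

Finishing within 12 wells ⇔ at least 3 successes in the first 12. With X ~ Binomial(12, 0.183), P(Y ≤ 12) = 1 − P(X ≤ 2).
  k=0: C(12,0)·0.183^0·0.817^12 = 0.0884432
  k=1: C(12,1)·0.183^1·0.817^11 = 0.2377251
  k=2: C(12,2)·0.183^2·0.817^10 = 0.2928645
1 − 0.6190328 = 0.3809672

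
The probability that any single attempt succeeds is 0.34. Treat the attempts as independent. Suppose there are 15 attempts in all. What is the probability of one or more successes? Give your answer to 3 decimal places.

0.998

P(at least one) = 1 − P(none) = 1 − (1 − 0.34)^15
= 1 − 0.00196 = 0.99804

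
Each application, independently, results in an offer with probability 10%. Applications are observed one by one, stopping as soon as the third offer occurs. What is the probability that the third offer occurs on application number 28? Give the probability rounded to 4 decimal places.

Y = trial on which the third success occurs; negative binomial, r=3, p=0.10.
P(Y=28) = C(27,2) · p^3 · (1−p)^25
= 351 · 0.001 · 0.07179 = 0.025198

0.0252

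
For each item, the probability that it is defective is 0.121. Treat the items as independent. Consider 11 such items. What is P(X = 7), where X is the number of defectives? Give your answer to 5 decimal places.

0.00007

X ~ Binomial(n=11, p=0.121).
P(X=7) = C(11,7) · p^7 · (1−p)^4
= 330 · 3.7975e-07 · 0.59697 = 0.0000748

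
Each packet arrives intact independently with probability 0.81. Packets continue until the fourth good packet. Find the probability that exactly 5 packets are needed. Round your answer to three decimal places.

Y = trial on which the fourth success occurs; negative binomial, r=4, p=0.81.
P(Y=5) = C(4,3) · p^4 · (1−p)^1
= 4 · 0.43047 · 0.19 = 0.32716

0.327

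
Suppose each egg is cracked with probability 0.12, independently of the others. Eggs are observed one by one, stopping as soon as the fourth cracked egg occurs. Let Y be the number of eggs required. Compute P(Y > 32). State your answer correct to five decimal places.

0.45440

Needing more than 32 eggs ⇔ fewer than 4 successes in the first 32. With X ~ Binomial(32, 0.12), P(Y > 32) = P(X ≤ 3).
  k=0: C(32,0)·0.12^0·0.88^32 = 0.0167281
  k=1: C(32,1)·0.12^1·0.88^31 = 0.0729952
  k=2: C(32,2)·0.12^2·0.88^30 = 0.1542852
  k=3: C(32,3)·0.12^3·0.88^29 = 0.2103889
P(X ≤ 3) = 0.4543974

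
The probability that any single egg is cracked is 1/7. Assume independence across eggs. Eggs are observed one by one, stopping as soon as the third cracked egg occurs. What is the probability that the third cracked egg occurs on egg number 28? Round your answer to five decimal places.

Y = trial on which the third success occurs; negative binomial, r=3, p=0.142857.
P(Y=28) = C(27,2) · p^3 · (1−p)^25
= 351 · 0.0029155 · 0.0212 = 0.0216942

0.02169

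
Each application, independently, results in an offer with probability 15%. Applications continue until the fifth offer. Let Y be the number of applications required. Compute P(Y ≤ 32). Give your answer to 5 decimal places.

0.53564

Finishing within 32 applications ⇔ at least 5 successes in the first 32. With X ~ Binomial(32, 0.15), P(Y ≤ 32) = 1 − P(X ≤ 4).
  k=0: C(32,0)·0.15^0·0.85^32 = 0.0055132
  k=1: C(32,1)·0.15^1·0.85^31 = 0.0311335
  k=2: C(32,2)·0.15^2·0.85^30 = 0.0851593
  k=3: C(32,3)·0.15^3·0.85^29 = 0.1502811
  k=4: C(32,4)·0.15^4·0.85^28 = 0.1922714
1 − 0.4643585 = 0.5356415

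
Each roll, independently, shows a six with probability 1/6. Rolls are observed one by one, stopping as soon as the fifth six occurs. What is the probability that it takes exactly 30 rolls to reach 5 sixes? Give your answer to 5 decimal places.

Y = trial on which the fifth success occurs; negative binomial, r=5, p=0.166667.
P(Y=30) = C(29,4) · p^5 · (1−p)^25
= 23751 · 0.0001286 · 0.010483 = 0.0320180

0.03202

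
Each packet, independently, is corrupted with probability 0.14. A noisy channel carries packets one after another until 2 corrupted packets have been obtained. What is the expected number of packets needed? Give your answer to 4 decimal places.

Y = total packets until the second success; negative binomial with r=2, p=0.14.
E[Y] = r / p = 2 / 0.14 = 14.285714

14.2857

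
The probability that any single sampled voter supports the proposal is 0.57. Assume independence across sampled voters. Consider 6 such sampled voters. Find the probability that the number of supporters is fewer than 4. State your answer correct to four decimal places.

0.5177

X ~ Binomial(6, 0.57); P(X ≤ 3) = Σ C(6,k) p^k (1−p)^(6−k) over k:
  k=0: C(6,0)·0.57^0·0.43^6 = 0.006321
  k=1: C(6,1)·0.57^1·0.43^5 = 0.050277
  k=2: C(6,2)·0.57^2·0.43^4 = 0.166615
  k=3: C(6,3)·0.57^3·0.43^3 = 0.294483
Total = 0.517696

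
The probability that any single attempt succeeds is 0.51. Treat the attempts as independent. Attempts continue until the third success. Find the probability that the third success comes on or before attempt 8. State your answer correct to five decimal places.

Finishing within 8 attempts ⇔ at least 3 successes in the first 8. With X ~ Binomial(8, 0.51), P(Y ≤ 8) = 1 − P(X ≤ 2).
  k=0: C(8,0)·0.51^0·0.49^8 = 0.0033233
  k=1: C(8,1)·0.51^1·0.49^7 = 0.0276715
  k=2: C(8,2)·0.51^2·0.49^6 = 0.1008033
1 − 0.1317981 = 0.8682019

0.86820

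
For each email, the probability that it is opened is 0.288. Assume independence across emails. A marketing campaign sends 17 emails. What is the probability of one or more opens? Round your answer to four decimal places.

P(at least one) = 1 − P(none) = 1 − (1 − 0.288)^17
= 1 − 0.003106 = 0.996894

0.9969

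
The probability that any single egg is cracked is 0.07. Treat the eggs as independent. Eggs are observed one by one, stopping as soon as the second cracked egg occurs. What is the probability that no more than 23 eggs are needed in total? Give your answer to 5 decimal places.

0.48541

Finishing within 23 eggs ⇔ at least 2 successes in the first 23. With X ~ Binomial(23, 0.07), P(Y ≤ 23) = 1 − P(X ≤ 1).
  k=0: C(23,0)·0.07^0·0.93^23 = 0.1884117
  k=1: C(23,1)·0.07^1·0.93^22 = 0.3261751
1 − 0.5145867 = 0.4854133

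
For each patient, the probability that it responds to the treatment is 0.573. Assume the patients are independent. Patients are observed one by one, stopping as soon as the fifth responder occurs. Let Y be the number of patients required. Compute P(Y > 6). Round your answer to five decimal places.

0.80635

Needing more than 6 patients ⇔ fewer than 5 successes in the first 6. With X ~ Binomial(6, 0.573), P(Y > 6) = P(X ≤ 4).
  k=0: C(6,0)·0.573^0·0.427^6 = 0.0060613
  k=1: C(6,1)·0.573^1·0.427^5 = 0.0488029
  k=2: C(6,2)·0.573^2·0.427^4 = 0.1637239
  k=3: C(6,3)·0.573^3·0.427^3 = 0.2929392
  k=4: C(6,4)·0.573^4·0.427^2 = 0.2948258
P(X ≤ 4) = 0.8063531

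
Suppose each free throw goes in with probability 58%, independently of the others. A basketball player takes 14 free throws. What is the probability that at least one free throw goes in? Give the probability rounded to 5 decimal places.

0.99999

P(at least one) = 1 − P(none) = 1 − (1 − 0.58)^14
= 1 − 0.0000053 = 0.9999947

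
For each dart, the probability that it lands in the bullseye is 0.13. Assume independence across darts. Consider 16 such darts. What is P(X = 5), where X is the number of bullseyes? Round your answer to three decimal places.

X ~ Binomial(n=16, p=0.13).
P(X=5) = C(16,5) · p^5 · (1−p)^11
= 4368 · 3.7129e-05 · 0.21613 = 0.03505

0.035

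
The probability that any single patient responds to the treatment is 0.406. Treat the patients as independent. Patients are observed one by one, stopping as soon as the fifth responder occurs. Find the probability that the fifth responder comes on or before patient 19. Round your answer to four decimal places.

Finishing within 19 patients ⇔ at least 5 successes in the first 19. With X ~ Binomial(19, 0.406), P(Y ≤ 19) = 1 − P(X ≤ 4).
  k=0: C(19,0)·0.406^0·0.594^19 = 0.000050
  k=1: C(19,1)·0.406^1·0.594^18 = 0.000654
  k=2: C(19,2)·0.406^2·0.594^17 = 0.004022
  k=3: C(19,3)·0.406^3·0.594^16 = 0.015577
  k=4: C(19,4)·0.406^4·0.594^15 = 0.042588
1 − 0.062891 = 0.937109

0.9371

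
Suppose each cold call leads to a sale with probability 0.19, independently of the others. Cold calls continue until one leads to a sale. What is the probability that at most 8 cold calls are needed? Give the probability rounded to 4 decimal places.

0.8147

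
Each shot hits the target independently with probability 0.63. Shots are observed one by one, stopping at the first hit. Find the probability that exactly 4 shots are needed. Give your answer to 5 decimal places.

0.03191

Geometric (trials to first success), p = 0.63.
P(Y = 4) = (1−p)^3 · p = 0.050653 · 0.63 = 0.0319114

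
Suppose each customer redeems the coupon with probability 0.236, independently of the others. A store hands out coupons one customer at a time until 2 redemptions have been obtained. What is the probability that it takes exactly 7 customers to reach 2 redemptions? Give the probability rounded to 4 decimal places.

Y = trial on which the second success occurs; negative binomial, r=2, p=0.236.
P(Y=7) = C(6,1) · p^2 · (1−p)^5
= 6 · 0.055696 · 0.2603 = 0.086985

0.0870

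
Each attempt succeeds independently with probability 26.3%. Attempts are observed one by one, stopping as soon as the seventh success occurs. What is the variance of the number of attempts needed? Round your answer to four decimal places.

Y = total attempts until the seventh success; negative binomial with r=7, p=0.263.
Var(Y) = r(1−p)/p² = 7·0.737 / 0.263² = 74.585436

74.5854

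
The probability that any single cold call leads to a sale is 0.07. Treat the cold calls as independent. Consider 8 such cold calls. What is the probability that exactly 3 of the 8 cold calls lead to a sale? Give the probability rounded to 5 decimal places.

0.01336

X ~ Binomial(n=8, p=0.07).
P(X=3) = C(8,3) · p^3 · (1−p)^5
= 56 · 0.000343 · 0.69569 = 0.0133628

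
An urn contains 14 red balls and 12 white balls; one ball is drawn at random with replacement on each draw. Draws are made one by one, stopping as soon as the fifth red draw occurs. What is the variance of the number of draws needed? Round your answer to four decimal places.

Y = total draws until the fifth success; negative binomial with r=5, p=0.538462.
Var(Y) = r(1−p)/p² = 5·0.461538 / 0.538462² = 7.959184

7.9592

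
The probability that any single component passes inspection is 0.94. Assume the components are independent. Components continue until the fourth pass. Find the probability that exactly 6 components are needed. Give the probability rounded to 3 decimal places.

0.028

Y = trial on which the fourth success occurs; negative binomial, r=4, p=0.94.
P(Y=6) = C(5,3) · p^4 · (1−p)^2
= 10 · 0.78075 · 0.0036 = 0.02811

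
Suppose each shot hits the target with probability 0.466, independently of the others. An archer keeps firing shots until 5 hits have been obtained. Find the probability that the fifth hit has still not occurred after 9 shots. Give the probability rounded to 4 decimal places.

Needing more than 9 shots ⇔ fewer than 5 successes in the first 9. With X ~ Binomial(9, 0.466), P(Y > 9) = P(X ≤ 4).
  k=0: C(9,0)·0.466^0·0.534^9 = 0.003531
  k=1: C(9,1)·0.466^1·0.534^8 = 0.027731
  k=2: C(9,2)·0.466^2·0.534^7 = 0.096797
  k=3: C(9,3)·0.466^3·0.534^6 = 0.197099
  k=4: C(9,4)·0.466^4·0.534^5 = 0.258000
P(X ≤ 4) = 0.583158

0.5832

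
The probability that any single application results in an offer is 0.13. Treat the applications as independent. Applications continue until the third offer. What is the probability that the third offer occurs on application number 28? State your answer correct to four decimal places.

Y = trial on which the third success occurs; negative binomial, r=3, p=0.13.
P(Y=28) = C(27,2) · p^3 · (1−p)^25
= 351 · 0.002197 · 0.03076 = 0.023720

0.0237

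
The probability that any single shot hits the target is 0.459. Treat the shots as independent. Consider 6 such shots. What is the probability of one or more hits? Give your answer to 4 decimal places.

0.9749

P(at least one) = 1 − P(none) = 1 − (1 − 0.459)^6
= 1 − 0.025072 = 0.974928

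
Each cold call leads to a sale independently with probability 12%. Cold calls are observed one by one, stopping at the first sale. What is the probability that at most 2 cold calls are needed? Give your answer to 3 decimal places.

Y = number of cold calls to the first success; geometric, p = 0.12.
P(Y ≤ 2) = 1 − (1−p)^2 = 1 − 0.77440 = 0.22560

0.226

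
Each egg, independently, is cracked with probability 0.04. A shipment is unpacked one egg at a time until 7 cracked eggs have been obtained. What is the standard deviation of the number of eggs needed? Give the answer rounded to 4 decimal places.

Y = total eggs until the seventh success; negative binomial with r=7, p=0.04.
SD(Y) = √[r(1−p)/p²] = √(4200.000000) = 64.807407

64.8074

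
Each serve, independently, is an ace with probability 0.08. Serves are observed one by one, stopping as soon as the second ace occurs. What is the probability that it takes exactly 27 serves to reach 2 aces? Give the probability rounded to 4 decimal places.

0.0207

Y = trial on which the second success occurs; negative binomial, r=2, p=0.08.
P(Y=27) = C(26,1) · p^2 · (1−p)^25
= 26 · 0.0064 · 0.12436 = 0.020694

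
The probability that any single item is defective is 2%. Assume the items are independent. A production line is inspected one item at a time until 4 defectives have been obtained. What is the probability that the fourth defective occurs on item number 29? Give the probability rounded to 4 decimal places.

Y = trial on which the fourth success occurs; negative binomial, r=4, p=0.02.
P(Y=29) = C(28,3) · p^4 · (1−p)^25
= 3276 · 1.6e-07 · 0.60346 = 0.000316

0.0003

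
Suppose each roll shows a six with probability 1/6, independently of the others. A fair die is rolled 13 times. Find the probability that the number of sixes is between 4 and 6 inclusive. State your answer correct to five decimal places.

0.15568

X ~ Binomial(13, 0.166667); P(4 ≤ X ≤ 6) = Σ C(13,k) p^k (1−p)^(13−k) over k:
  k=4: C(13,4)·0.166667^4·0.833333^9 = 0.1069227
  k=5: C(13,5)·0.166667^5·0.833333^8 = 0.0384922
  k=6: C(13,6)·0.166667^6·0.833333^7 = 0.0102646
Total = 0.1556794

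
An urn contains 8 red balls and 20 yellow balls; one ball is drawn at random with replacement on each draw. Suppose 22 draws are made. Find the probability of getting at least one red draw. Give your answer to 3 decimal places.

P(at least one) = 1 − P(none) = 1 − (1 − 0.285714)^22
= 1 − 0.00061 = 0.99939

0.999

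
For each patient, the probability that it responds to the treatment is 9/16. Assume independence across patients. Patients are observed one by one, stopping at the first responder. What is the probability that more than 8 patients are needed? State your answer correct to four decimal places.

0.0013

Y = number of patients to the first success; geometric, p = 0.5625.
P(Y > 8) = P(first 8 all fail) = (1−p)^8 = 0.001342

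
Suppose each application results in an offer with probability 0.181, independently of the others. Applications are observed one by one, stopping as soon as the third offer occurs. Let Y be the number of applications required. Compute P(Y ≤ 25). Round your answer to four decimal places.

0.8561

Finishing within 25 applications ⇔ at least 3 successes in the first 25. With X ~ Binomial(25, 0.181), P(Y ≤ 25) = 1 − P(X ≤ 2).
  k=0: C(25,0)·0.181^0·0.819^25 = 0.006794
  k=1: C(25,1)·0.181^1·0.819^24 = 0.037535
  k=2: C(25,2)·0.181^2·0.819^23 = 0.099542
1 − 0.143871 = 0.856129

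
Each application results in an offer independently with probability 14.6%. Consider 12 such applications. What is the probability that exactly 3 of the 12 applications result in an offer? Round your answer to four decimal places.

0.1654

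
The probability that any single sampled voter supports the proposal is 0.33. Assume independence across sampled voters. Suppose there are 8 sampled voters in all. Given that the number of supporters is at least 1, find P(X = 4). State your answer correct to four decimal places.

X ~ Binomial(8, 0.33). Want P(X=4 | X≥1) = P(X=4) / P(X≥1).
P(X=4) = C(8,4)·0.33^4·0.67^4 = 0.167283
P(X≥1) = 1 − 0.040607 = 0.959393
Ratio = 0.167283 / 0.959393 = 0.174364

0.1744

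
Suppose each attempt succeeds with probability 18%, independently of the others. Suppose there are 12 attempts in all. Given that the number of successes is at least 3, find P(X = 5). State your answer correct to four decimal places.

0.1008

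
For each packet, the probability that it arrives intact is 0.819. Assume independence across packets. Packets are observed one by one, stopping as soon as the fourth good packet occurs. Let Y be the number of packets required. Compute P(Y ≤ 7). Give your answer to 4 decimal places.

0.9764

Finishing within 7 packets ⇔ at least 4 successes in the first 7. With X ~ Binomial(7, 0.819), P(Y ≤ 7) = 1 − P(X ≤ 3).
  k=0: C(7,0)·0.819^0·0.181^7 = 0.000006
  k=1: C(7,1)·0.819^1·0.181^6 = 0.000202
  k=2: C(7,2)·0.819^2·0.181^5 = 0.002736
  k=3: C(7,3)·0.819^3·0.181^4 = 0.020636
1 − 0.023581 = 0.976419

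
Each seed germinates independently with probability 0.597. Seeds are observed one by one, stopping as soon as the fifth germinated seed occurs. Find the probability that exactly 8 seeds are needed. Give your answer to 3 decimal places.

Y = trial on which the fifth success occurs; negative binomial, r=5, p=0.597.
P(Y=8) = C(7,4) · p^5 · (1−p)^3
= 35 · 0.075835 · 0.065451 = 0.17372

0.174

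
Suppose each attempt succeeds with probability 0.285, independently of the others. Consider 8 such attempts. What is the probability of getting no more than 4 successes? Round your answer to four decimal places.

0.9529

X ~ Binomial(8, 0.285); P(X ≤ 4) = Σ C(8,k) p^k (1−p)^(8−k) over k:
  k=0: C(8,0)·0.285^0·0.715^8 = 0.068304
  k=1: C(8,1)·0.285^1·0.715^7 = 0.217810
  k=2: C(8,2)·0.285^2·0.715^6 = 0.303867
  k=3: C(8,3)·0.285^3·0.715^5 = 0.242244
  k=4: C(8,4)·0.285^4·0.715^4 = 0.120698
Total = 0.952924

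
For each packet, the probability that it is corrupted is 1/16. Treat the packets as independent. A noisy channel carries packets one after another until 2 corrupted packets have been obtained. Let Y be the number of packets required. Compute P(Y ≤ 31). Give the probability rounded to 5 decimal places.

0.58526

Finishing within 31 packets ⇔ at least 2 successes in the first 31. With X ~ Binomial(31, 0.0625), P(Y ≤ 31) = 1 − P(X ≤ 1).
  k=0: C(31,0)·0.0625^0·0.9375^31 = 0.1352414
  k=1: C(31,1)·0.0625^1·0.9375^30 = 0.2794988
1 − 0.4147402 = 0.5852598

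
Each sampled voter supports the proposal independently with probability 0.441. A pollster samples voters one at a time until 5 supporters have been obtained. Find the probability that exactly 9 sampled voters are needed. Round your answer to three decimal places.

0.114

Y = trial on which the fifth success occurs; negative binomial, r=5, p=0.441.
P(Y=9) = C(8,4) · p^5 · (1−p)^4
= 70 · 0.01668 · 0.097644 = 0.11401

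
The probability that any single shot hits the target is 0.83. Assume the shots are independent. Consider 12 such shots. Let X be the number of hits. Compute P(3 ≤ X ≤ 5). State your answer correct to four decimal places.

X ~ Binomial(12, 0.83); P(3 ≤ X ≤ 5) = Σ C(12,k) p^k (1−p)^(12−k) over k:
  k=3: C(12,3)·0.83^3·0.17^9 = 0.000015
  k=4: C(12,4)·0.83^4·0.17^8 = 0.000164
  k=5: C(12,5)·0.83^5·0.17^7 = 0.001280
Total = 0.001459

0.0015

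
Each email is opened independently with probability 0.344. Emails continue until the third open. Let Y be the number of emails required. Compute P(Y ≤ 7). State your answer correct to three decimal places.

Finishing within 7 emails ⇔ at least 3 successes in the first 7. With X ~ Binomial(7, 0.344), P(Y ≤ 7) = 1 − P(X ≤ 2).
  k=0: C(7,0)·0.344^0·0.656^7 = 0.05228
  k=1: C(7,1)·0.344^1·0.656^6 = 0.19190
  k=2: C(7,2)·0.344^2·0.656^5 = 0.30189
1 − 0.54608 = 0.45392

0.454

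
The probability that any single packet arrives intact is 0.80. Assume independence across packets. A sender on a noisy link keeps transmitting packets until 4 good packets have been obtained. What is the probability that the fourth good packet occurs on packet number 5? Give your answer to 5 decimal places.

Y = trial on which the fourth success occurs; negative binomial, r=4, p=0.80.
P(Y=5) = C(4,3) · p^4 · (1−p)^1
= 4 · 0.4096 · 0.2 = 0.3276800

0.32768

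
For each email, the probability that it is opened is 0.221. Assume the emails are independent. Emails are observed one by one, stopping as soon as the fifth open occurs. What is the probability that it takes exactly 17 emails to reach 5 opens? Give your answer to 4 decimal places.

Y = trial on which the fifth success occurs; negative binomial, r=5, p=0.221.
P(Y=17) = C(16,4) · p^5 · (1−p)^12
= 1820 · 0.00052718 · 0.04994 = 0.047916

0.0479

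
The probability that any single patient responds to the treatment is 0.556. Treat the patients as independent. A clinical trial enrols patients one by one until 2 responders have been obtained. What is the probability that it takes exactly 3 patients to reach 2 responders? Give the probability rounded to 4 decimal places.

0.2745

Y = trial on which the second success occurs; negative binomial, r=2, p=0.556.
P(Y=3) = C(2,1) · p^2 · (1−p)^1
= 2 · 0.30914 · 0.444 = 0.274513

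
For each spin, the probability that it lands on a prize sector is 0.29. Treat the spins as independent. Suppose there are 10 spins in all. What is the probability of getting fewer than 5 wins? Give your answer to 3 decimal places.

X ~ Binomial(10, 0.29); P(X ≤ 4) = Σ C(10,k) p^k (1−p)^(10−k) over k:
  k=0: C(10,0)·0.29^0·0.71^10 = 0.03255
  k=1: C(10,1)·0.29^1·0.71^9 = 0.13296
  k=2: C(10,2)·0.29^2·0.71^8 = 0.24439
  k=3: C(10,3)·0.29^3·0.71^7 = 0.26619
  k=4: C(10,4)·0.29^4·0.71^6 = 0.19027
Total = 0.86635

0.866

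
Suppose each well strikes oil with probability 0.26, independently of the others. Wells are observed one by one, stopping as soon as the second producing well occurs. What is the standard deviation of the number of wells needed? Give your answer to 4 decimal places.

Y = total wells until the second success; negative binomial with r=2, p=0.26.
SD(Y) = √[r(1−p)/p²] = √(21.893491) = 4.679048

4.6790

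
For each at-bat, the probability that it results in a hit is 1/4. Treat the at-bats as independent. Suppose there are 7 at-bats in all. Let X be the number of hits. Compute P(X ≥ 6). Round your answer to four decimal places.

0.0013

X ~ Binomial(7, 0.25); P(X ≥ 6) = Σ C(7,k) p^k (1−p)^(7−k) over k:
  k=6: C(7,6)·0.25^6·0.75^1 = 0.001282
  k=7: C(7,7)·0.25^7·0.75^0 = 0.000061
Total = 0.001343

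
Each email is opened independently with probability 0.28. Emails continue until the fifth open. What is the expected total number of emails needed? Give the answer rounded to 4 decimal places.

17.8571

Y = total emails until the fifth success; negative binomial with r=5, p=0.28.
E[Y] = r / p = 5 / 0.28 = 17.857143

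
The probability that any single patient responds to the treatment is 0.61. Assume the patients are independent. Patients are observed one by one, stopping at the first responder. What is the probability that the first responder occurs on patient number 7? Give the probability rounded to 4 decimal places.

0.0021

Geometric (trials to first success), p = 0.61.
P(Y = 7) = (1−p)^6 · p = 0.0035187 · 0.61 = 0.002146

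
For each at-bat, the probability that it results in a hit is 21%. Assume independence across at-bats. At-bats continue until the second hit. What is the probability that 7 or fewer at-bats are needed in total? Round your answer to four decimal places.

0.4506

Finishing within 7 at-bats ⇔ at least 2 successes in the first 7. With X ~ Binomial(7, 0.21), P(Y ≤ 7) = 1 − P(X ≤ 1).
  k=0: C(7,0)·0.21^0·0.79^7 = 0.192039
  k=1: C(7,1)·0.21^1·0.79^6 = 0.357339
1 − 0.549378 = 0.450622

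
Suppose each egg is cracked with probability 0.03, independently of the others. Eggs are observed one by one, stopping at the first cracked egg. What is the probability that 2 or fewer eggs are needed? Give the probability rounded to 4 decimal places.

0.0591

Y = number of eggs to the first success; geometric, p = 0.03.
P(Y ≤ 2) = 1 − (1−p)^2 = 1 − 0.940900 = 0.059100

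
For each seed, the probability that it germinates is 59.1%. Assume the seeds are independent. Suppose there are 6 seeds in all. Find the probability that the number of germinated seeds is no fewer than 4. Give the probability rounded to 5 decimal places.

X ~ Binomial(6, 0.591); P(X ≥ 4) = Σ C(6,k) p^k (1−p)^(6−k) over k:
  k=4: C(6,4)·0.591^4·0.409^2 = 0.3061172
  k=5: C(6,5)·0.591^5·0.409^1 = 0.1769343
  k=6: C(6,6)·0.591^6·0.409^0 = 0.0426113
Total = 0.5256628

0.52566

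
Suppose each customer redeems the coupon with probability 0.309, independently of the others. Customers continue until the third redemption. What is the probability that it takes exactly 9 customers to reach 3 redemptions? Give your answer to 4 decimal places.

0.0899

Y = trial on which the third success occurs; negative binomial, r=3, p=0.309.
P(Y=9) = C(8,2) · p^3 · (1−p)^6
= 28 · 0.029504 · 0.10886 = 0.089929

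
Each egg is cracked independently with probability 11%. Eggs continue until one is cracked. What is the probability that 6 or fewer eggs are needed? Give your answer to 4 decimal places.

0.5030

Y = number of eggs to the first success; geometric, p = 0.11.
P(Y ≤ 6) = 1 − (1−p)^6 = 1 − 0.496981 = 0.503019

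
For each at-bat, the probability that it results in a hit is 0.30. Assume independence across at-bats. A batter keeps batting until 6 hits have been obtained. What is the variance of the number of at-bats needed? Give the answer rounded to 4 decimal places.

Y = total at-bats until the sixth success; negative binomial with r=6, p=0.30.
Var(Y) = r(1−p)/p² = 6·0.70 / 0.30² = 46.666667

46.6667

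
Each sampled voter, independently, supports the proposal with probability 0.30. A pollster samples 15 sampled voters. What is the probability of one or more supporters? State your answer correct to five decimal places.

P(at least one) = 1 − P(none) = 1 − (1 − 0.30)^15
= 1 − 0.0047476 = 0.9952524

0.99525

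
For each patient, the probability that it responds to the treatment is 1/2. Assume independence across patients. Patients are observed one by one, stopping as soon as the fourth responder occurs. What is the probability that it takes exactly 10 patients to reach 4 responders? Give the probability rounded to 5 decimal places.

0.08203

Y = trial on which the fourth success occurs; negative binomial, r=4, p=0.50.
P(Y=10) = C(9,3) · p^4 · (1−p)^6
= 84 · 0.0625 · 0.015625 = 0.0820312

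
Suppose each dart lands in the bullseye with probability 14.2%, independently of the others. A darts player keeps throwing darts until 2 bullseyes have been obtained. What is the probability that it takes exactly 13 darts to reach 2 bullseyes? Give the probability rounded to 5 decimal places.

Y = trial on which the second success occurs; negative binomial, r=2, p=0.142.
P(Y=13) = C(12,1) · p^2 · (1−p)^11
= 12 · 0.020164 · 0.18551 = 0.0448867

0.04489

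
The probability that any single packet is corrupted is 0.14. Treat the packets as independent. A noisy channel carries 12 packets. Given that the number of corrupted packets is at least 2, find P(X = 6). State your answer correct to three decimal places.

X ~ Binomial(12, 0.14). Want P(X=6 | X≥2) = P(X=6) / P(X≥2).
P(X=6) = C(12,6)·0.14^6·0.86^6 = 0.00281
P(X≥2) = 1 − 0.16367 − 0.31974 = 0.51659
Ratio = 0.00281 / 0.51659 = 0.00545

0.005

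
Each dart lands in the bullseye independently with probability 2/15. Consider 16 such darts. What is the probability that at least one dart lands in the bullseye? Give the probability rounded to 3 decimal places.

0.899

P(at least one) = 1 − P(none) = 1 − (1 − 0.133333)^16
= 1 − 0.10131 = 0.89869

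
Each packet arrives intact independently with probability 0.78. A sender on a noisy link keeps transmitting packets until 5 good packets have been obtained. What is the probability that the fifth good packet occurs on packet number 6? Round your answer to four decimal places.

0.3176

Y = trial on which the fifth success occurs; negative binomial, r=5, p=0.78.
P(Y=6) = C(5,4) · p^5 · (1−p)^1
= 5 · 0.28872 · 0.22 = 0.317589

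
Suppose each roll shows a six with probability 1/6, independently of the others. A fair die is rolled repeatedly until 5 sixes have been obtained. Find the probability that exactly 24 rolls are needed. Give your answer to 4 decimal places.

0.0356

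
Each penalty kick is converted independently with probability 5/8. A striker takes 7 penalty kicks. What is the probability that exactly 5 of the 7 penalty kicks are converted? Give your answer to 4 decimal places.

X ~ Binomial(n=7, p=0.625).
P(X=5) = C(7,5) · p^5 · (1−p)^2
= 21 · 0.095367 · 0.14062 = 0.281632

0.2816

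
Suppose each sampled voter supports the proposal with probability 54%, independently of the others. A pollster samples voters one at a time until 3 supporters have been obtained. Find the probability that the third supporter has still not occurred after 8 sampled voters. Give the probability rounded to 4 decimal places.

0.0982

Needing more than 8 sampled voters ⇔ fewer than 3 successes in the first 8. With X ~ Binomial(8, 0.54), P(Y > 8) = P(X ≤ 2).
  k=0: C(8,0)·0.54^0·0.46^8 = 0.002005
  k=1: C(8,1)·0.54^1·0.46^7 = 0.018827
  k=2: C(8,2)·0.54^2·0.46^6 = 0.077356
P(X ≤ 2) = 0.098188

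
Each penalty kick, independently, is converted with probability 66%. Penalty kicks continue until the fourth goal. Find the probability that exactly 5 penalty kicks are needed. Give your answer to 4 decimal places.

0.2581

Y = trial on which the fourth success occurs; negative binomial, r=4, p=0.66.
P(Y=5) = C(4,3) · p^4 · (1−p)^1
= 4 · 0.18975 · 0.34 = 0.258056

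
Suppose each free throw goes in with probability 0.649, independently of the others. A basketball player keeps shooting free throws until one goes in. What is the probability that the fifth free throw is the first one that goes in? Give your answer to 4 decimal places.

0.0099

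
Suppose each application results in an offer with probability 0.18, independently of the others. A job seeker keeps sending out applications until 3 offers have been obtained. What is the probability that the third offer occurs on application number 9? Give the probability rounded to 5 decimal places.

Y = trial on which the third success occurs; negative binomial, r=3, p=0.18.
P(Y=9) = C(8,2) · p^3 · (1−p)^6
= 28 · 0.005832 · 0.30401 = 0.0496431

0.04964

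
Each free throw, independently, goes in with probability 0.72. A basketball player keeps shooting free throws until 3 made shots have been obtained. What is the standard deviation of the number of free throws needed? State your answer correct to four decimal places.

Y = total free throws until the third success; negative binomial with r=3, p=0.72.
SD(Y) = √[r(1−p)/p²] = √(1.620370) = 1.272938

1.2729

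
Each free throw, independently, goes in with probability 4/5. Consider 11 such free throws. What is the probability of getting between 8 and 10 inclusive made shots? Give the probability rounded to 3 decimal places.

X ~ Binomial(11, 0.80); P(8 ≤ X ≤ 10) = Σ C(11,k) p^k (1−p)^(11−k) over k:
  k=8: C(11,8)·0.80^8·0.20^3 = 0.22146
  k=9: C(11,9)·0.80^9·0.20^2 = 0.29528
  k=10: C(11,10)·0.80^10·0.20^1 = 0.23622
Total = 0.75296

0.753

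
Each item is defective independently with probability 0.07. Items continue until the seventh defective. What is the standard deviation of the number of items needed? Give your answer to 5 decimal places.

Y = total items until the seventh success; negative binomial with r=7, p=0.07.
SD(Y) = √[r(1−p)/p²] = √(1328.5714286) = 36.4495738

36.44957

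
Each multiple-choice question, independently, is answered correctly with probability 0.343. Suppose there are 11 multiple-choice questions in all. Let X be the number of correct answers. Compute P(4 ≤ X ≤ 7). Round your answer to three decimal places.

X ~ Binomial(11, 0.343); P(4 ≤ X ≤ 7) = Σ C(11,k) p^k (1−p)^(11−k) over k:
  k=4: C(11,4)·0.343^4·0.657^7 = 0.24135
  k=5: C(11,5)·0.343^5·0.657^6 = 0.17640
  k=6: C(11,6)·0.343^6·0.657^5 = 0.09209
  k=7: C(11,7)·0.343^7·0.657^4 = 0.03434
Total = 0.54419

0.544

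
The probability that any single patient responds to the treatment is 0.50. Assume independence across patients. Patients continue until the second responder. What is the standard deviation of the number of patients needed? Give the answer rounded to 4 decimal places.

2.0000

Y = total patients until the second success; negative binomial with r=2, p=0.50.
SD(Y) = √[r(1−p)/p²] = √(4.000000) = 2.000000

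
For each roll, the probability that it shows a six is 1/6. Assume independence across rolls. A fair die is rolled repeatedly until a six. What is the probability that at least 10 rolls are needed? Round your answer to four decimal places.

0.1938

Y = number of rolls to the first success; geometric, p = 0.166667.
P(Y > 9) = P(first 9 all fail) = (1−p)^9 = 0.193807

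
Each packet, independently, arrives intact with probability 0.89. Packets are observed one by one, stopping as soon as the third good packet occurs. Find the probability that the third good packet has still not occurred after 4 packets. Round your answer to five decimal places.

0.06239

Needing more than 4 packets ⇔ fewer than 3 successes in the first 4. With X ~ Binomial(4, 0.89), P(Y > 4) = P(X ≤ 2).
  k=0: C(4,0)·0.89^0·0.11^4 = 0.0001464
  k=1: C(4,1)·0.89^1·0.11^3 = 0.0047384
  k=2: C(4,2)·0.89^2·0.11^2 = 0.0575065
P(X ≤ 2) = 0.0623912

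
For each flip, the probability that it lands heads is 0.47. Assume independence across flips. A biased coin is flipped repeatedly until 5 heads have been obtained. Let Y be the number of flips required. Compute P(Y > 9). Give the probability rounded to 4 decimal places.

Needing more than 9 flips ⇔ fewer than 5 successes in the first 9. With X ~ Binomial(9, 0.47), P(Y > 9) = P(X ≤ 4).
  k=0: C(9,0)·0.47^0·0.53^9 = 0.003300
  k=1: C(9,1)·0.47^1·0.53^8 = 0.026336
  k=2: C(9,2)·0.47^2·0.53^7 = 0.093418
  k=3: C(9,3)·0.47^3·0.53^6 = 0.193298
  k=4: C(9,4)·0.47^4·0.53^5 = 0.257123
P(X ≤ 4) = 0.573475

0.5735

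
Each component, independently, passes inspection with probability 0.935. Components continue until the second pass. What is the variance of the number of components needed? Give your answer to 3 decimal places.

0.149

Y = total components until the second success; negative binomial with r=2, p=0.935.
Var(Y) = r(1−p)/p² = 2·0.065 / 0.935² = 0.14870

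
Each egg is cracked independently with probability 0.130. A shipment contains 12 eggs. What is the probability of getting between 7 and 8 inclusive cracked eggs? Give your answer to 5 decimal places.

X ~ Binomial(12, 0.13); P(7 ≤ X ≤ 8) = Σ C(12,k) p^k (1−p)^(12−k) over k:
  k=7: C(12,7)·0.13^7·0.87^5 = 0.0002477
  k=8: C(12,8)·0.13^8·0.87^4 = 0.0000231
Total = 0.0002708

0.00027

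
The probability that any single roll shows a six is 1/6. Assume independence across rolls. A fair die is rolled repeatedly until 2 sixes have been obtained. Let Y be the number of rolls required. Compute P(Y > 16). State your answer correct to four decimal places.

0.2272

Needing more than 16 rolls ⇔ fewer than 2 successes in the first 16. With X ~ Binomial(16, 0.166667), P(Y > 16) = P(X ≤ 1).
  k=0: C(16,0)·0.166667^0·0.833333^16 = 0.054088
  k=1: C(16,1)·0.166667^1·0.833333^15 = 0.173081
P(X ≤ 1) = 0.227169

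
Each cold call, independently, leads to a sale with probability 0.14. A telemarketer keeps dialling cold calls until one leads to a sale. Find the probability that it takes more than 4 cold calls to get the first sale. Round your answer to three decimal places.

Y = number of cold calls to the first success; geometric, p = 0.14.
P(Y > 4) = P(first 4 all fail) = (1−p)^4 = 0.54701

0.547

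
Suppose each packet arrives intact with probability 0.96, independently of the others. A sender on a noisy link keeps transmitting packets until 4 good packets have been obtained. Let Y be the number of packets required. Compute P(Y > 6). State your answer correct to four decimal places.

Needing more than 6 packets ⇔ fewer than 4 successes in the first 6. With X ~ Binomial(6, 0.96), P(Y > 6) = P(X ≤ 3).
  k=0: C(6,0)·0.96^0·0.04^6 = 0.000000
  k=1: C(6,1)·0.96^1·0.04^5 = 0.000001
  k=2: C(6,2)·0.96^2·0.04^4 = 0.000035
  k=3: C(6,3)·0.96^3·0.04^3 = 0.001132
P(X ≤ 3) = 0.001168

0.0012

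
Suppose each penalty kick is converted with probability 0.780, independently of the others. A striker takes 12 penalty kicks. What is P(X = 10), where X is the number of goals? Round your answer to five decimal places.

0.26628

X ~ Binomial(n=12, p=0.78).
P(X=10) = C(12,10) · p^10 · (1−p)^2
= 66 · 0.083358 · 0.0484 = 0.2662780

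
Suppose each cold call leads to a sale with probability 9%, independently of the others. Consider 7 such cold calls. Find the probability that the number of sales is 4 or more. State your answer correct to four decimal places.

X ~ Binomial(7, 0.09); P(X ≥ 4) = Σ C(7,k) p^k (1−p)^(7−k) over k:
  k=4: C(7,4)·0.09^4·0.91^3 = 0.001730
  k=5: C(7,5)·0.09^5·0.91^2 = 0.000103
  k=6: C(7,6)·0.09^6·0.91^1 = 0.000003
  k=7: C(7,7)·0.09^7·0.91^0 = 0.000000
Total = 0.001837

0.0018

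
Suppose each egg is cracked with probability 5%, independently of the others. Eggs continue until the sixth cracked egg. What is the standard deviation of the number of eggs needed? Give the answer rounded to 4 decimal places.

Y = total eggs until the sixth success; negative binomial with r=6, p=0.05.
SD(Y) = √[r(1−p)/p²] = √(2280.000000) = 47.749346

47.7493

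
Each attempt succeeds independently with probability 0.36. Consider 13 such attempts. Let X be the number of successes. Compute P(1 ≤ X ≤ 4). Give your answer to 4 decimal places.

X ~ Binomial(13, 0.36); P(1 ≤ X ≤ 4) = Σ C(13,k) p^k (1−p)^(13−k) over k:
  k=1: C(13,1)·0.36^1·0.64^12 = 0.022101
  k=2: C(13,2)·0.36^2·0.64^11 = 0.074590
  k=3: C(13,3)·0.36^3·0.64^10 = 0.153841
  k=4: C(13,4)·0.36^4·0.64^9 = 0.216339
Total = 0.466871

0.4669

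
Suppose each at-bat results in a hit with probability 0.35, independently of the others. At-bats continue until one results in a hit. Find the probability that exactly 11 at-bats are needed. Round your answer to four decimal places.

0.0047

Geometric (trials to first success), p = 0.35.
P(Y = 11) = (1−p)^10 · p = 0.013463 · 0.35 = 0.004712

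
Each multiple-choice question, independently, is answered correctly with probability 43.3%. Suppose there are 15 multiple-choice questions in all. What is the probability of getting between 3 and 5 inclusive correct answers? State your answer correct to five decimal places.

0.29119

X ~ Binomial(15, 0.433); P(3 ≤ X ≤ 5) = Σ C(15,k) p^k (1−p)^(15−k) over k:
  k=3: C(15,3)·0.433^3·0.567^12 = 0.0407823
  k=4: C(15,4)·0.433^4·0.567^11 = 0.0934325
  k=5: C(15,5)·0.433^5·0.567^10 = 0.1569732
Total = 0.2911879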